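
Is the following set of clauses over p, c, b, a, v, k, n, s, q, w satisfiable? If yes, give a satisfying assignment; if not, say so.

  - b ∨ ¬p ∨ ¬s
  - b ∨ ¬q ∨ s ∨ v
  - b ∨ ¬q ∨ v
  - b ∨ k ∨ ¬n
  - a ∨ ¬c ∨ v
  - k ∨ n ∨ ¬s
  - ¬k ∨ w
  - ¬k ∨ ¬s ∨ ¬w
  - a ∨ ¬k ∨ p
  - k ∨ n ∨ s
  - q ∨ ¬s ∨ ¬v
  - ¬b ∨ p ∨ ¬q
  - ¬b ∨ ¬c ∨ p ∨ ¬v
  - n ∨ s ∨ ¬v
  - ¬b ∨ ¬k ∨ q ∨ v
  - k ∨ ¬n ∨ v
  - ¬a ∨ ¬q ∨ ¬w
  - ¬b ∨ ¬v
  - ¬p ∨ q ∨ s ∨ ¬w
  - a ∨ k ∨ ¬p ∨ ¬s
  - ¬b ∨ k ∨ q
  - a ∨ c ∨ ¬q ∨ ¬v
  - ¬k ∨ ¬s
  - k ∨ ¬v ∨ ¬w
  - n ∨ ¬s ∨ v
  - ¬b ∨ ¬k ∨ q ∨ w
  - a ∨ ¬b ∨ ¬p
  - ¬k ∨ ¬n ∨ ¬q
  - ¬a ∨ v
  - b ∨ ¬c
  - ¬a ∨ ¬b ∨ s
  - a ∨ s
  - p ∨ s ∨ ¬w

Unsatisfiable

Case s = True:
  (¬k ∨ ¬s) forces k = False.
  (k ∨ n ∨ ¬s) forces n = True.
  (b ∨ k ∨ ¬n) forces b = True.
  (k ∨ ¬n ∨ v) forces v = True.
  Clause (¬b ∨ ¬v) is falsified — contradiction.
Case s = False:
  (a ∨ s) forces a = True.
  (¬a ∨ v) forces v = True.
  (n ∨ s ∨ ¬v) forces n = True.
  (¬b ∨ ¬v) forces b = False.
  (b ∨ k ∨ ¬n) forces k = True.
  (¬k ∨ w) forces w = True.
  (¬a ∨ ¬q ∨ ¬w) forces q = False.
  (¬p ∨ q ∨ s ∨ ¬w) forces p = False.
  Clause (p ∨ s ∨ ¬w) is falsified — contradiction.
Both cases fail, so the formula is unsatisfiable.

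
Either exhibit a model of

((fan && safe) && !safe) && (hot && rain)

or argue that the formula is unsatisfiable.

UNSATISFIABLE

Case safe = True: the conjunct !safe is False.
Case safe = False: the conjunct safe is False.
Both cases fail — unsatisfiable.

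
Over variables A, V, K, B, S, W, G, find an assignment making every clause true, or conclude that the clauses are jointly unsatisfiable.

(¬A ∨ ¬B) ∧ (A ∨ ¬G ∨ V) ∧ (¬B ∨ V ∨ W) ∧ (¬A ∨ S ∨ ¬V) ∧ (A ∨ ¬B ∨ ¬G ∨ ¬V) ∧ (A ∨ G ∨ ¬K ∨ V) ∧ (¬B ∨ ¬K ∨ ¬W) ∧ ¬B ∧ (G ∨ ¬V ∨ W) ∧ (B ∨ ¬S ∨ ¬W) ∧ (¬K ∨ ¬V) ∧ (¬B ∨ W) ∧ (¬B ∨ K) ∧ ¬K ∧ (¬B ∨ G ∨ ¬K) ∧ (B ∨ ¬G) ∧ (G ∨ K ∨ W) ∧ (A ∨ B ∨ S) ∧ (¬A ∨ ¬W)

Unsatisfiable — no assignment works.

Case K = True:
  Clause (¬K) is falsified — contradiction.
Case K = False:
  (¬B) forces B = False.
  (B ∨ ¬G) forces G = False.
  (G ∨ K ∨ W) forces W = True.
  (B ∨ ¬S ∨ ¬W) forces S = False.
  (A ∨ B ∨ S) forces A = True.
  Clause (¬A ∨ ¬W) is falsified — contradiction.
Both cases fail, so the formula is unsatisfiable.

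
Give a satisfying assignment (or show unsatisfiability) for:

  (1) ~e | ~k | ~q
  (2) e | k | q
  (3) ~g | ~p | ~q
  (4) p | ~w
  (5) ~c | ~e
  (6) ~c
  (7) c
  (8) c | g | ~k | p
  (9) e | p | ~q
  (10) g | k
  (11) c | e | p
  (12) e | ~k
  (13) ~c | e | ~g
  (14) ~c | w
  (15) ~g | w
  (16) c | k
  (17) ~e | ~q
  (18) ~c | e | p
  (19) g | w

The formula is unsatisfiable.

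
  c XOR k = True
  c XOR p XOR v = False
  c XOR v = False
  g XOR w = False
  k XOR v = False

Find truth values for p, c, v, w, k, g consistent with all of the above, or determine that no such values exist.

Adding constraints 1, 3, 5 mod 2: every variable appears an even number of times on the left, so the left side is 0.
But the right sides sum to 1 (mod 2). 0 ≠ 1 — the system is inconsistent.

The formula is unsatisfiable.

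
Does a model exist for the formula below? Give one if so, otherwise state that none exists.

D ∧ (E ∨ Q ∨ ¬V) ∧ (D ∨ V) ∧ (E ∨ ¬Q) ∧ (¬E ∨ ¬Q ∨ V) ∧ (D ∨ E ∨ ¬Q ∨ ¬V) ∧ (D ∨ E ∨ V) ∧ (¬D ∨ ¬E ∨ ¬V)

Unit clause (D) forces D = True.
Try Q = True:
  (E ∨ ¬Q) forces E = True.
  (¬E ∨ ¬Q ∨ V) forces V = True.
  clause (¬D ∨ ¬E ∨ ¬V) is falsified — backtrack.
So Q = False.
Try V = True:
  (E ∨ Q ∨ ¬V) forces E = True.
  clause (¬D ∨ ¬E ∨ ¬V) is falsified — backtrack.
So V = False.
Set E = True.
Check each clause:
  (D): D holds.
  (E ∨ Q ∨ ¬V): E holds.
  (D ∨ V): D holds.
  (E ∨ ¬Q): E holds.
  (¬E ∨ ¬Q ∨ V): ¬Q holds.
  (D ∨ E ∨ ¬Q ∨ ¬V): D holds.
  (D ∨ E ∨ V): D holds.
  (¬D ∨ ¬E ∨ ¬V): ¬V holds.
All clauses satisfied.

D: True, Q: False, V: False, E: True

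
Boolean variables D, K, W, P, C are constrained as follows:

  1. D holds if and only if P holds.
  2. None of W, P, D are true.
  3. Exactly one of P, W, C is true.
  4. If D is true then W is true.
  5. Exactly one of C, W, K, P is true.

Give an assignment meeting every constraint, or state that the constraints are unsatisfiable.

D: False, K: False, W: False, P: False, C: True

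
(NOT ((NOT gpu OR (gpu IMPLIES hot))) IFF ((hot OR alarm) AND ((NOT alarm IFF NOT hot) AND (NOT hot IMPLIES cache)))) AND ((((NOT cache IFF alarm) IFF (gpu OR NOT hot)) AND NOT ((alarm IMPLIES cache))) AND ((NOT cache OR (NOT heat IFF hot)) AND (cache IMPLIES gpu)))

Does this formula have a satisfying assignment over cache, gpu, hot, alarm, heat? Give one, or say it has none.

cache=F, gpu=F, hot=F, alarm=T, heat=T

  NOT ((NOT gpu OR (gpu IMPLIES hot))) IFF ((hot OR alarm) AND ((NOT alarm IFF NOT hot) AND (NOT hot IMPLIES cache))) = True
    NOT ((NOT gpu OR (gpu IMPLIES hot))) = False
      NOT gpu OR (gpu IMPLIES hot) = True
        NOT gpu = True
        gpu IMPLIES hot = True
    (hot OR alarm) AND ((NOT alarm IFF NOT hot) AND (NOT hot IMPLIES cache)) = False
      hot OR alarm = True
      (NOT alarm IFF NOT hot) AND (NOT hot IMPLIES cache) = False
        NOT alarm IFF NOT hot = False
          NOT alarm = False
          NOT hot = True
        NOT hot IMPLIES cache = False
          NOT hot = True
  (((NOT cache IFF alarm) IFF (gpu OR NOT hot)) AND NOT ((alarm IMPLIES cache))) AND ((NOT cache OR (NOT heat IFF hot)) AND (cache IMPLIES gpu)) = True
    ((NOT cache IFF alarm) IFF (gpu OR NOT hot)) AND NOT ((alarm IMPLIES cache)) = True
      (NOT cache IFF alarm) IFF (gpu OR NOT hot) = True
        NOT cache IFF alarm = True
          NOT cache = True
        gpu OR NOT hot = True
          NOT hot = True
      NOT ((alarm IMPLIES cache)) = True
        alarm IMPLIES cache = False
    (NOT cache OR (NOT heat IFF hot)) AND (cache IMPLIES gpu) = True
      NOT cache OR (NOT heat IFF hot) = True
        NOT cache = True
        NOT heat IFF hot = True
          NOT heat = False
      cache IMPLIES gpu = True
Both conjuncts True, so the formula holds.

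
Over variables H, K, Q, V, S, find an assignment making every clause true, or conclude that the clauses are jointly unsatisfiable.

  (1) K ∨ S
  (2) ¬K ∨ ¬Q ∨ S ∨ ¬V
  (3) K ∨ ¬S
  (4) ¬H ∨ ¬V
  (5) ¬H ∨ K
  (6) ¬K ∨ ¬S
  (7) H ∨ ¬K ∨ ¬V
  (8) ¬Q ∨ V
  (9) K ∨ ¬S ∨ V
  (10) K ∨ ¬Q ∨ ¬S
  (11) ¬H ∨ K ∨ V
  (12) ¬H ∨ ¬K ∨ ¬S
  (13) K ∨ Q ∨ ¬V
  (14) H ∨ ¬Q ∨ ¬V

H=T, K=T, Q=F, V=F, S=F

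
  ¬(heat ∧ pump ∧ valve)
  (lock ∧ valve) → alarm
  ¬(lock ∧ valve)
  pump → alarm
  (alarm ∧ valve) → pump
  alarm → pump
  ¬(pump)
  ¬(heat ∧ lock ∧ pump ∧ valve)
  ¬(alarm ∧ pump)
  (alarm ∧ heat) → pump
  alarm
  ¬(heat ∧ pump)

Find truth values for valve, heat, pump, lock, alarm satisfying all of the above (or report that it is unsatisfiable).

Case pump = True:
  Clause (¬pump) is falsified — contradiction.
Case pump = False:
  (¬alarm ∨ pump) forces alarm = False.
  Clause (alarm) is falsified — contradiction.
Both cases fail, so the formula is unsatisfiable.

The formula is unsatisfiable.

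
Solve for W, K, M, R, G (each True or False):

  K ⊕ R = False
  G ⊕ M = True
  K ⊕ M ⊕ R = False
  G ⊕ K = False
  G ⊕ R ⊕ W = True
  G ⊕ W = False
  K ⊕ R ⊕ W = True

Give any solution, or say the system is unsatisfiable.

W=T, K=T, M=F, R=T, G=T

K ⊕ R = T ⊕ T = False ✓
G ⊕ M = T ⊕ F = True ✓
K ⊕ M ⊕ R = T ⊕ F ⊕ T = False ✓
G ⊕ K = T ⊕ T = False ✓
G ⊕ R ⊕ W = T ⊕ T ⊕ T = True ✓
G ⊕ W = T ⊕ T = False ✓
K ⊕ R ⊕ W = T ⊕ T ⊕ T = True ✓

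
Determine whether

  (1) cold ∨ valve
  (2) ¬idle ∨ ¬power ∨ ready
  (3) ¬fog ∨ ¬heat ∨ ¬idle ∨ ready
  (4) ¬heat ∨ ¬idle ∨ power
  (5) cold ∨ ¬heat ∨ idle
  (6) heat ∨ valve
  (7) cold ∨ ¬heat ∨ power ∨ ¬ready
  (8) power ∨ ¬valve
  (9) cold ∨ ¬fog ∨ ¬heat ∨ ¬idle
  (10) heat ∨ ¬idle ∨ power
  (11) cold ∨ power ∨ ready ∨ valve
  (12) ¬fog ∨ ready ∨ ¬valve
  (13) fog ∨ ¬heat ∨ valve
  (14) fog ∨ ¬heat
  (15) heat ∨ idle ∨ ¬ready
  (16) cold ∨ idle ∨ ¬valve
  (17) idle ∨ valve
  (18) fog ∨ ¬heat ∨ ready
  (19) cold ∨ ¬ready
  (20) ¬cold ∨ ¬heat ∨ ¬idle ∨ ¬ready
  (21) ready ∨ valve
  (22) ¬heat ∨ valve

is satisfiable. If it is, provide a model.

Set ready = True.
  then (cold ∨ ¬ready) forces cold = True.
Set fog = True.
Try valve = False:
  (heat ∨ valve) forces heat = True.
  clause (¬heat ∨ valve) is falsified — backtrack.
So valve = True.
  then (power ∨ ¬valve) forces power = True.
Set idle = False.
  then (heat ∨ idle ∨ ¬ready) forces heat = True.
All clauses satisfied.

ready = True, fog = True, valve = True, idle = False, heat = True, power = True, cold = True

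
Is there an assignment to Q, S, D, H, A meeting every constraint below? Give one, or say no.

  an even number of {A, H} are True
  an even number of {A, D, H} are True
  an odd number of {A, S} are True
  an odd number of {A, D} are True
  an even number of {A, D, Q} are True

Q: True; S: False; D: False; H: True; A: True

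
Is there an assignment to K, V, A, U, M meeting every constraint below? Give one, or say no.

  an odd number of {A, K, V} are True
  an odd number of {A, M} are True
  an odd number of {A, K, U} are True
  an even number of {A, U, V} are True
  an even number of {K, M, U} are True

K = True, V = False, A = False, U = False, M = True

{A, K, V}: 1 true → odd ✓
{A, M}: 1 true → odd ✓
{A, K, U}: 1 true → odd ✓
{A, U, V}: 0 true → even ✓
{K, M, U}: 2 true → even ✓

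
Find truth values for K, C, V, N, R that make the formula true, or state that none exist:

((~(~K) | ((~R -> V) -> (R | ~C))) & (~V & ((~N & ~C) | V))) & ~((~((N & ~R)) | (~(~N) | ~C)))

The formula is unsatisfiable.

The conjunct ~((~((N & ~R)) | (~(~N) | ~C))) is unsatisfiable on its own:
  C=F, N=F, R=F: evaluates to False.
  C=F, N=F, R=T: evaluates to False.
  C=F, N=T, R=F: evaluates to False.
  C=F, N=T, R=T: evaluates to False.
  C=T, N=F, R=F: evaluates to False.
  C=T, N=F, R=T: evaluates to False.
  C=T, N=T, R=F: evaluates to False.
  C=T, N=T, R=T: evaluates to False.
So the whole conjunction is unsatisfiable.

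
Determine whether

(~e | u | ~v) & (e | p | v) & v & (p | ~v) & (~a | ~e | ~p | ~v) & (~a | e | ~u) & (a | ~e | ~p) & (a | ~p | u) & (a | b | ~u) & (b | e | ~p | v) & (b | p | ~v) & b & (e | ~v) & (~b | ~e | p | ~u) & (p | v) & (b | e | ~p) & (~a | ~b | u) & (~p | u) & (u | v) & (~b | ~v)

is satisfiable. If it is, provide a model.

Case b = True:
  (v) forces v = True.
  Clause (~b | ~v) is falsified — contradiction.
Case b = False:
  Clause (b) is falsified — contradiction.
Both cases fail, so the formula is unsatisfiable.

No satisfying assignment exists.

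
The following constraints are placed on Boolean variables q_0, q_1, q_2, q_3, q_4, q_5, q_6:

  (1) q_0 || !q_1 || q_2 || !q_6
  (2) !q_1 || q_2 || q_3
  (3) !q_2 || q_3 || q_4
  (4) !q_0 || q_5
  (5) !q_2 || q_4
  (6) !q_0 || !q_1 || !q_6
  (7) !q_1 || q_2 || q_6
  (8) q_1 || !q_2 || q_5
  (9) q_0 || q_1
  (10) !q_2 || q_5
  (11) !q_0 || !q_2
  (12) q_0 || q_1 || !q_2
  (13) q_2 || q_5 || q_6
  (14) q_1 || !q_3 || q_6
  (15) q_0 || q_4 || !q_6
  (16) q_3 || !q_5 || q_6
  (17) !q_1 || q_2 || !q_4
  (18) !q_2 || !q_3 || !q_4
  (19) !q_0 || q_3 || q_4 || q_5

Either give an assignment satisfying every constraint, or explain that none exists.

q_0: True, q_1: False, q_2: False, q_3: True, q_4: True, q_5: True, q_6: True

Set q_0 = True.
  then (!q_0 || q_5) forces q_5 = True.
  then (!q_0 || !q_2) forces q_2 = False.
Try q_1 = True:
  (!q_1 || q_2 || q_3) forces q_3 = True.
  (!q_0 || !q_1 || !q_6) forces q_6 = False.
  clause (!q_1 || q_2 || q_6) is falsified — backtrack.
So q_1 = False.
Set q_3 = True.
  then (q_1 || !q_3 || q_6) forces q_6 = True.
Set q_4 = True.
All clauses satisfied.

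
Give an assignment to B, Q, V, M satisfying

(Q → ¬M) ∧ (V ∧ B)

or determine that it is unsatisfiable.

B=T, Q=F, V=T, M=T

  Q → ¬M = True
    ¬M = False
  V ∧ B = True
Both conjuncts True, so the formula holds.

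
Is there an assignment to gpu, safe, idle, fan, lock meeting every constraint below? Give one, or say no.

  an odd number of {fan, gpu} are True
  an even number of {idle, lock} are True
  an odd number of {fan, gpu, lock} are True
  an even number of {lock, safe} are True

gpu: False; safe: False; idle: False; fan: True; lock: False

{fan, gpu}: 1 true → odd ✓
{idle, lock}: 0 true → even ✓
{fan, gpu, lock}: 1 true → odd ✓
{lock, safe}: 0 true → even ✓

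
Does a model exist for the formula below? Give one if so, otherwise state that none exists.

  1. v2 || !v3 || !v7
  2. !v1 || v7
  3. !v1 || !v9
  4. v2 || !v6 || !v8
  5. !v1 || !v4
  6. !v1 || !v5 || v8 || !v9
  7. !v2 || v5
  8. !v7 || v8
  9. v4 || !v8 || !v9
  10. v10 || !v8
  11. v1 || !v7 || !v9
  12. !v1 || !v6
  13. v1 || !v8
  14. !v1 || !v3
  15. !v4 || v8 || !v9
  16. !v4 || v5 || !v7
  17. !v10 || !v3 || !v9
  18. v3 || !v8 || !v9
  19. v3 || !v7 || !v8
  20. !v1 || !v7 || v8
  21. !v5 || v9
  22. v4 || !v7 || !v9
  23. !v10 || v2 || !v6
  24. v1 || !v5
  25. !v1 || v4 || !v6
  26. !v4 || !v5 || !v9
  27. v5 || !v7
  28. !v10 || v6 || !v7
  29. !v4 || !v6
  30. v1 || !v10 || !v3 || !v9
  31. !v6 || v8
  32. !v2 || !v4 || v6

v1: False, v2: False, v3: False, v4: False, v5: False, v6: False, v7: False, v8: False, v9: False, v10: False

Set v1 = False.
  then (v1 || !v8) forces v8 = False.
  then (v1 || !v5) forces v5 = False.
  then (v5 || !v7) forces v7 = False.
  then (!v6 || v8) forces v6 = False.
  then (!v2 || v5) forces v2 = False.
Set v3 = False.
Set v4 = False.
Set v9 = False.
Set v10 = False.
All clauses satisfied.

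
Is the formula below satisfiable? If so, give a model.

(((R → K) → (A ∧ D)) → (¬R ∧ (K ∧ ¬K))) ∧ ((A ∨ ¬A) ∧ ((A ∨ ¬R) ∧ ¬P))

K = True; P = False; R = False; D = False; A = True

  ((R → K) → (A ∧ D)) → (¬R ∧ (K ∧ ¬K)) = True
    (R → K) → (A ∧ D) = False
      R → K = True
      A ∧ D = False
    ¬R ∧ (K ∧ ¬K) = False
      ¬R = True
      K ∧ ¬K = False
        ¬K = False
  (A ∨ ¬A) ∧ ((A ∨ ¬R) ∧ ¬P) = True
    A ∨ ¬A = True
      ¬A = False
    (A ∨ ¬R) ∧ ¬P = True
      A ∨ ¬R = True
        ¬R = True
      ¬P = True
Both conjuncts True, so the formula holds.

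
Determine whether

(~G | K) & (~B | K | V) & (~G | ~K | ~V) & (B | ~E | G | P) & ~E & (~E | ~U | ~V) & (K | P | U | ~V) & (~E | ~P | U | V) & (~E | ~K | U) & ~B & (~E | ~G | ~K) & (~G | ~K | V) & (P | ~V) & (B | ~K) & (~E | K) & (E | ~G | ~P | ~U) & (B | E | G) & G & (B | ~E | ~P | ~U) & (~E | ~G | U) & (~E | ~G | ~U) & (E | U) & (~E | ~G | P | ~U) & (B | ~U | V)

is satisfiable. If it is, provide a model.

Case G = True:
  (~G | K) forces K = True.
  (~G | ~K | ~V) forces V = False.
  Clause (~G | ~K | V) is falsified — contradiction.
Case G = False:
  Clause (G) is falsified — contradiction.
Both cases fail, so the formula is unsatisfiable.

UNSATISFIABLE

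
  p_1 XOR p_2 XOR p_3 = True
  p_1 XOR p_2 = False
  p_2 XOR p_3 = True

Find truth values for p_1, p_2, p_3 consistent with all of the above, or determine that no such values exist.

p_1=F; p_2=F; p_3=T

p_1 XOR p_2 XOR p_3 = F XOR F XOR T = True ✓
p_1 XOR p_2 = F XOR F = False ✓
p_2 XOR p_3 = F XOR T = True ✓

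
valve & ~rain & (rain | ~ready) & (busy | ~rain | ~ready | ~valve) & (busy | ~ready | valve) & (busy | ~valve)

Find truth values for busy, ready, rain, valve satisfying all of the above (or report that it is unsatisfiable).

busy=T, ready=F, rain=F, valve=T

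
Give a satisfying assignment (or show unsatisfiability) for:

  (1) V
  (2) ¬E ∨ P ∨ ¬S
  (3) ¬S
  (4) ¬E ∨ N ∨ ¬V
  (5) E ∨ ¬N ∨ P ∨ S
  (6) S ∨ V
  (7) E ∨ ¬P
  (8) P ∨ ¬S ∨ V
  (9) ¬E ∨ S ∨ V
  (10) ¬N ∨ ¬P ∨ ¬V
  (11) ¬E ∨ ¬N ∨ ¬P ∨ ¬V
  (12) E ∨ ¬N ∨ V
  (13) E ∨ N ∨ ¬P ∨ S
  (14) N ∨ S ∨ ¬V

S=F; P=F; N=T; V=T; E=T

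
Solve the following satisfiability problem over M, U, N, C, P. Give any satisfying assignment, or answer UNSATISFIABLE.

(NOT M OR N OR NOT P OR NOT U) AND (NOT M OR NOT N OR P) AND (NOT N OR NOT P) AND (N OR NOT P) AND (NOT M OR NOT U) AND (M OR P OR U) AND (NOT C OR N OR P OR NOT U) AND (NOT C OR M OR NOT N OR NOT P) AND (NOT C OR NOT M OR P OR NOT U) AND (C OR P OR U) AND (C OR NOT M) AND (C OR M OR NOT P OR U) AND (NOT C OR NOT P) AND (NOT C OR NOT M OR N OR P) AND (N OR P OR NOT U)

M = False, U = True, N = True, C = False, P = False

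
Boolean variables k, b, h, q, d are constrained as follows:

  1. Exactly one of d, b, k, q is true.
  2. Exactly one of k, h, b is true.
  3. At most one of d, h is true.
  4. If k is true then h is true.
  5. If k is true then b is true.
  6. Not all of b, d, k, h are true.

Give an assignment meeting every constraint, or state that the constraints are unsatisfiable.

k = False; b = True; h = False; q = False; d = False

  (1) {d, b, k, q}: 1 true — exactly one ✓
  (2) {k, h, b}: 1 true — exactly one ✓
  (3) {d, h}: 0 true — at most one ✓
  (4) k=F ⇒ h: vacuous ✓
  (5) k=F ⇒ b: vacuous ✓
  (6) {b, d, k, h}: 1/4 true — not all ✓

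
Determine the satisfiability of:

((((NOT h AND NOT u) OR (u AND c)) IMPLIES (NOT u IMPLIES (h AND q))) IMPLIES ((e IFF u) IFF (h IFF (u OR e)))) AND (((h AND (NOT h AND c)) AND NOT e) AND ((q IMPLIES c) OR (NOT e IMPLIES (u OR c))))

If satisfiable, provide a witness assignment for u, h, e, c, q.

The formula is unsatisfiable.

Case h = True: the conjunct NOT h is False.
Case h = False: the conjunct h is False.
Both cases fail — unsatisfiable.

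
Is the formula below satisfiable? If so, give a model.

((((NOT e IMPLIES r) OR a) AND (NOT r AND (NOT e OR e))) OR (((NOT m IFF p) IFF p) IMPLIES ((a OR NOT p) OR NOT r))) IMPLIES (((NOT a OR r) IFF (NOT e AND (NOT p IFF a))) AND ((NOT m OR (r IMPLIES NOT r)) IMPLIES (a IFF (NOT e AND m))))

p: True, r: False, m: False, e: False, a: False

  ((((NOT e IMPLIES r) OR a) AND (NOT r AND (NOT e OR e))) OR (((NOT m IFF p) IFF p) IMPLIES ((a OR NOT p) OR NOT r))) IMPLIES (((NOT a OR r) IFF (NOT e AND (NOT p IFF a))) AND ((NOT m OR (r IMPLIES NOT r)) IMPLIES (a IFF (NOT e AND m)))) = True
    (((NOT e IMPLIES r) OR a) AND (NOT r AND (NOT e OR e))) OR (((NOT m IFF p) IFF p) IMPLIES ((a OR NOT p) OR NOT r)) = True
      ((NOT e IMPLIES r) OR a) AND (NOT r AND (NOT e OR e)) = False
        (NOT e IMPLIES r) OR a = False
          NOT e IMPLIES r = False
            NOT e = True
        NOT r AND (NOT e OR e) = True
          NOT r = True
          NOT e OR e = True
            NOT e = True
      ((NOT m IFF p) IFF p) IMPLIES ((a OR NOT p) OR NOT r) = True
        (NOT m IFF p) IFF p = True
          NOT m IFF p = True
            NOT m = True
        (a OR NOT p) OR NOT r = True
          a OR NOT p = False
            NOT p = False
          NOT r = True
    ((NOT a OR r) IFF (NOT e AND (NOT p IFF a))) AND ((NOT m OR (r IMPLIES NOT r)) IMPLIES (a IFF (NOT e AND m))) = True
      (NOT a OR r) IFF (NOT e AND (NOT p IFF a)) = True
        NOT a OR r = True
          NOT a = True
        NOT e AND (NOT p IFF a) = True
          NOT e = True
          NOT p IFF a = True
            NOT p = False
      (NOT m OR (r IMPLIES NOT r)) IMPLIES (a IFF (NOT e AND m)) = True
        NOT m OR (r IMPLIES NOT r) = True
          NOT m = True
          r IMPLIES NOT r = True
            NOT r = True
        a IFF (NOT e AND m) = True
          NOT e AND m = False
            NOT e = True
The formula evaluates to True.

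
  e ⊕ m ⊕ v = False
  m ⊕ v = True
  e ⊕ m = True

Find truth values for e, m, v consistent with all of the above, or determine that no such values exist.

e=T; m=F; v=T

e ⊕ m ⊕ v = T ⊕ F ⊕ T = False ✓
m ⊕ v = F ⊕ T = True ✓
e ⊕ m = T ⊕ F = True ✓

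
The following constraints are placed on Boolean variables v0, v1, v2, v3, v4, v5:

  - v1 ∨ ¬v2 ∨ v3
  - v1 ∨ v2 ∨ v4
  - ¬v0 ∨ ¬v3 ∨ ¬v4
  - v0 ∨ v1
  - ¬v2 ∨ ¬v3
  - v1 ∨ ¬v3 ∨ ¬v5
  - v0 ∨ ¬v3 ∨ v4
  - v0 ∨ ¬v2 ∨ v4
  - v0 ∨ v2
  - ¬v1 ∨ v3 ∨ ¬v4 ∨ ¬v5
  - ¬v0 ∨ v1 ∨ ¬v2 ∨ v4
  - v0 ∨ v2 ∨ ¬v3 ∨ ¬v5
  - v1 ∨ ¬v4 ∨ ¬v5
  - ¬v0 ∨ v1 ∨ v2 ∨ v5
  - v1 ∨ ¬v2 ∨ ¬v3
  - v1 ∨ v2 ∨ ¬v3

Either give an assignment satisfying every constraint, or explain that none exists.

v0 = True, v1 = True, v2 = True, v3 = False, v4 = False, v5 = True

Set v0 = True.
Set v1 = True.
Set v2 = True.
  then (¬v2 ∨ ¬v3) forces v3 = False.
Set v4 = False.
Set v5 = True.
All clauses satisfied.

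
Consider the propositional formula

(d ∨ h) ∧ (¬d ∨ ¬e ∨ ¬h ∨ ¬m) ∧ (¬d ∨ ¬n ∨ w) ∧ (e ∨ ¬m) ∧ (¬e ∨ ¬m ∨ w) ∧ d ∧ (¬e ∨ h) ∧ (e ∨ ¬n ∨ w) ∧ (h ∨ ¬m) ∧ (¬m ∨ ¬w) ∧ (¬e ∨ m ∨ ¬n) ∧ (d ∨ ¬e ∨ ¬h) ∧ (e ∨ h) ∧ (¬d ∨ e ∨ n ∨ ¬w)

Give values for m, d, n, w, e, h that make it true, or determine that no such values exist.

m = False; d = True; n = True; w = True; e = False; h = True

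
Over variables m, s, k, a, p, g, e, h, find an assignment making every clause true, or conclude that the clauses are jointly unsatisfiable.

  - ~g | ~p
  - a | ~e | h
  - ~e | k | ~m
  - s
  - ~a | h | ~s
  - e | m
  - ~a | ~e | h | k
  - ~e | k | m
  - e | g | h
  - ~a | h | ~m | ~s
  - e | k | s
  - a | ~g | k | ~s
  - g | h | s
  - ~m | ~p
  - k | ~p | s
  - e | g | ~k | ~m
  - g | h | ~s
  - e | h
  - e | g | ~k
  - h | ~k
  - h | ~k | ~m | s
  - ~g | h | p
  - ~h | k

Unit clause (s) forces s = True.
Set m = True.
  then (~m | ~p) forces p = False.
Try k = False:
  (~e | k | ~m) forces e = False.
  (e | h) forces h = True.
  clause (~h | k) is falsified — backtrack.
So k = True.
  then (h | ~k) forces h = True.
Set a = False.
Set g = False.
  then (e | g | ~k | ~m) forces e = True.
All clauses satisfied.

m: True, s: True, k: True, a: False, p: False, g: False, e: True, h: True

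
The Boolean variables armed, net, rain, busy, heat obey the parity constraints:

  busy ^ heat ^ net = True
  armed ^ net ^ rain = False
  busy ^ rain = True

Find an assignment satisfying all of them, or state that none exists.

armed = True; net = False; rain = True; busy = False; heat = True

busy ^ heat ^ net = F ^ T ^ F = True ✓
armed ^ net ^ rain = T ^ F ^ T = False ✓
busy ^ rain = F ^ T = True ✓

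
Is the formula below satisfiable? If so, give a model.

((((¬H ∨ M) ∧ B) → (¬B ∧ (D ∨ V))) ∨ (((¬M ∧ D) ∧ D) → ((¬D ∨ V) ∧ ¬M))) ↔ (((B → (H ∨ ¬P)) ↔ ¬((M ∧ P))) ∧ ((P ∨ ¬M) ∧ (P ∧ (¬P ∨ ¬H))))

B = True, P = False, H = False, M = False, V = False, D = True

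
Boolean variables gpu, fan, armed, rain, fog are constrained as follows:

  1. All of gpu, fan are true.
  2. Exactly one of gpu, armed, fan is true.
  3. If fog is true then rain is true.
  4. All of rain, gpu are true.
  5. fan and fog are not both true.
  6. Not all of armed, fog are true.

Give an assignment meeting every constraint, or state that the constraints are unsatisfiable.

No satisfying assignment exists.

Case gpu = True:
  (1) forces fan = True.
  Constraint (2) is violated (gpu=T, fan=T) — contradiction.
Case gpu = False:
  Constraint (1) is violated (gpu=F) — contradiction.
Both cases fail — unsatisfiable.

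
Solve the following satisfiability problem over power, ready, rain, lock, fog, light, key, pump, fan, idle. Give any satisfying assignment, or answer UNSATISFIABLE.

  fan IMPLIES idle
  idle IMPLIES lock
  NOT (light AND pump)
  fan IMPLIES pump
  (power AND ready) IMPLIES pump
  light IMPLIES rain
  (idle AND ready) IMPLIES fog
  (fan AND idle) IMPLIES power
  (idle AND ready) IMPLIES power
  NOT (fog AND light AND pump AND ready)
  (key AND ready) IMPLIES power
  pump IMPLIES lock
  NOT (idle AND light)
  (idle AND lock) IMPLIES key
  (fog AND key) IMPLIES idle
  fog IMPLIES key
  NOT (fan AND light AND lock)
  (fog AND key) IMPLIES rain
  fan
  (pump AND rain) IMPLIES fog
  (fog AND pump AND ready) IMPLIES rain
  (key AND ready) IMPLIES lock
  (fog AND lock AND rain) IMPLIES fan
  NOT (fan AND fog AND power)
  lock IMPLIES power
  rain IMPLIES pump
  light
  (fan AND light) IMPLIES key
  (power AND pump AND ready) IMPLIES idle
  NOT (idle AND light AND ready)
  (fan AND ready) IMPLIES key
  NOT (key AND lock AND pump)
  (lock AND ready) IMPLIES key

UNSATISFIABLE

Case fan = True:
  (NOT fan OR pump) forces pump = True.
  (light) forces light = True.
  Clause (NOT light OR NOT pump) is falsified — contradiction.
Case fan = False:
  Clause (fan) is falsified — contradiction.
Both cases fail, so the formula is unsatisfiable.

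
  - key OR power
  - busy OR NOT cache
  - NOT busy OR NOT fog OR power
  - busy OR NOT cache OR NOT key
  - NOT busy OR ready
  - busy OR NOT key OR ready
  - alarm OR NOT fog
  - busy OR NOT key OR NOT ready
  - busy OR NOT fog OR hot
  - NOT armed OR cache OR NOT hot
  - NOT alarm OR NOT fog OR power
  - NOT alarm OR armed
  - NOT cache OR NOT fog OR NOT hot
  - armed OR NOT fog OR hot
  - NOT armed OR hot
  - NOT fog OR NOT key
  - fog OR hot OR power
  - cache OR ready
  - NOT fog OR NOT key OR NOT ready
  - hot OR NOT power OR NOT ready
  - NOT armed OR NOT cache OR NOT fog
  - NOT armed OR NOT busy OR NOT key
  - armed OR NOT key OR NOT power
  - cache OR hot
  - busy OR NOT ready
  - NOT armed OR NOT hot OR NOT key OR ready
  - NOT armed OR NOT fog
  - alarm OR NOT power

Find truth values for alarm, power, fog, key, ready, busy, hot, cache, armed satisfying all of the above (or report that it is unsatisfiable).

alarm=T, power=T, fog=F, key=F, ready=T, busy=T, hot=T, cache=T, armed=T

Set alarm = True.
  then (NOT alarm OR armed) forces armed = True.
  then (NOT armed OR hot) forces hot = True.
  then (NOT armed OR NOT fog) forces fog = False.
  then (NOT armed OR cache OR NOT hot) forces cache = True.
  then (busy OR NOT cache) forces busy = True.
  then (NOT busy OR ready) forces ready = True.
  then (NOT armed OR NOT busy OR NOT key) forces key = False.
  then (key OR power) forces power = True.
All clauses satisfied.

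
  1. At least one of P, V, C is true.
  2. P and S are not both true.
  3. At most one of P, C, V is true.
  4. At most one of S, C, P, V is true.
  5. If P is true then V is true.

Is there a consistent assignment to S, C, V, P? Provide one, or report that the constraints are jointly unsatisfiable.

S: False, C: False, V: True, P: False

  (1) {P, V, C}: 1 true — at least one ✓
  (2) P=F, S=F — not both ✓
  (3) {P, C, V}: 1 true — at most one ✓
  (4) {S, C, P, V}: 1 true — at most one ✓
  (5) P=F ⇒ V: vacuous ✓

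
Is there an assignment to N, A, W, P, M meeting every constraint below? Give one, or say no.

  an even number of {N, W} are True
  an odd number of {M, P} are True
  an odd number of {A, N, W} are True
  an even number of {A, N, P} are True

N = False, A = True, W = False, P = True, M = False

{N, W}: 0 true → even ✓
{M, P}: 1 true → odd ✓
{A, N, W}: 1 true → odd ✓
{A, N, P}: 2 true → even ✓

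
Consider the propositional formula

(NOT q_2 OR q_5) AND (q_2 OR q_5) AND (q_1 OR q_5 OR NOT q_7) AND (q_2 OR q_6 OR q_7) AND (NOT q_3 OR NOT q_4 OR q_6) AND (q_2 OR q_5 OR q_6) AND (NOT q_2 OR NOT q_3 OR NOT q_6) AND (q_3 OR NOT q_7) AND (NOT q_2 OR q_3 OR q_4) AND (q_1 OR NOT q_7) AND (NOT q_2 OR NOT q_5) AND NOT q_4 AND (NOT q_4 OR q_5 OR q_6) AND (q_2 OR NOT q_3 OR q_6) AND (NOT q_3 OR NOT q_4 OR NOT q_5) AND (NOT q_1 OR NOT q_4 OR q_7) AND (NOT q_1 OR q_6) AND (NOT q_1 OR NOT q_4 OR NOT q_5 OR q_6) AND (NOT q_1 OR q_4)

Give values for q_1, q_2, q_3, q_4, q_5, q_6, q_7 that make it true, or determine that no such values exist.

Unit clause (NOT q_4) forces q_4 = False.
In (NOT q_1 OR q_4) only NOT q_1 is left, so q_1 = False.
In (q_1 OR NOT q_7) only NOT q_7 is left, so q_7 = False.
Try q_2 = True:
  (NOT q_2 OR q_5) forces q_5 = True.
  clause (NOT q_2 OR NOT q_5) is falsified — backtrack.
So q_2 = False.
  then (q_2 OR q_5) forces q_5 = True.
  then (q_2 OR q_6 OR q_7) forces q_6 = True.
Set q_3 = True.
All clauses satisfied.

q_1: False, q_2: False, q_3: True, q_4: False, q_5: True, q_6: True, q_7: False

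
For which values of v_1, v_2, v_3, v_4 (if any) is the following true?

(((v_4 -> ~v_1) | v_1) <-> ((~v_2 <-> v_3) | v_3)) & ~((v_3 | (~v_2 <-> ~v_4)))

v_1: True, v_2: True, v_3: False, v_4: False

  ((v_4 -> ~v_1) | v_1) <-> ((~v_2 <-> v_3) | v_3) = True
    (v_4 -> ~v_1) | v_1 = True
      v_4 -> ~v_1 = True
        ~v_1 = False
    (~v_2 <-> v_3) | v_3 = True
      ~v_2 <-> v_3 = True
        ~v_2 = False
  ~((v_3 | (~v_2 <-> ~v_4))) = True
    v_3 | (~v_2 <-> ~v_4) = False
      ~v_2 <-> ~v_4 = False
        ~v_2 = False
        ~v_4 = True
Both conjuncts True, so the formula holds.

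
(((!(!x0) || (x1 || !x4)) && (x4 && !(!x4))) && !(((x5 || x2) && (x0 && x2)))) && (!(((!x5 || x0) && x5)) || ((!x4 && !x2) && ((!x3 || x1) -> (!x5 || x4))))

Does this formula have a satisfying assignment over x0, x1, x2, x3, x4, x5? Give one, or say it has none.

x0: False, x1: True, x2: True, x3: False, x4: True, x5: False

  ((!(!x0) || (x1 || !x4)) && (x4 && !(!x4))) && !(((x5 || x2) && (x0 && x2))) = True
    (!(!x0) || (x1 || !x4)) && (x4 && !(!x4)) = True
      !(!x0) || (x1 || !x4) = True
        !(!x0) = False
          !x0 = True
        x1 || !x4 = True
          !x4 = False
      x4 && !(!x4) = True
        !(!x4) = True
          !x4 = False
    !(((x5 || x2) && (x0 && x2))) = True
      (x5 || x2) && (x0 && x2) = False
        x5 || x2 = True
        x0 && x2 = False
  !(((!x5 || x0) && x5)) || ((!x4 && !x2) && ((!x3 || x1) -> (!x5 || x4))) = True
    !(((!x5 || x0) && x5)) = True
      (!x5 || x0) && x5 = False
        !x5 || x0 = True
          !x5 = True
    (!x4 && !x2) && ((!x3 || x1) -> (!x5 || x4)) = False
      !x4 && !x2 = False
        !x4 = False
        !x2 = False
      (!x3 || x1) -> (!x5 || x4) = True
        !x3 || x1 = True
          !x3 = True
        !x5 || x4 = True
          !x5 = True
Both conjuncts True, so the formula holds.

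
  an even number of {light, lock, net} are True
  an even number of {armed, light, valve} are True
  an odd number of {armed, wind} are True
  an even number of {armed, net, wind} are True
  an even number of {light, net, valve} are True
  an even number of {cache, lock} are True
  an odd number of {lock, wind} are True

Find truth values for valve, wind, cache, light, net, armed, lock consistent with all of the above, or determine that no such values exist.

valve = True, wind = False, cache = True, light = False, net = True, armed = True, lock = True

{light, lock, net}: 2 true → even ✓
{armed, light, valve}: 2 true → even ✓
{armed, wind}: 1 true → odd ✓
{armed, net, wind}: 2 true → even ✓
{light, net, valve}: 2 true → even ✓
{cache, lock}: 2 true → even ✓
{lock, wind}: 1 true → odd ✓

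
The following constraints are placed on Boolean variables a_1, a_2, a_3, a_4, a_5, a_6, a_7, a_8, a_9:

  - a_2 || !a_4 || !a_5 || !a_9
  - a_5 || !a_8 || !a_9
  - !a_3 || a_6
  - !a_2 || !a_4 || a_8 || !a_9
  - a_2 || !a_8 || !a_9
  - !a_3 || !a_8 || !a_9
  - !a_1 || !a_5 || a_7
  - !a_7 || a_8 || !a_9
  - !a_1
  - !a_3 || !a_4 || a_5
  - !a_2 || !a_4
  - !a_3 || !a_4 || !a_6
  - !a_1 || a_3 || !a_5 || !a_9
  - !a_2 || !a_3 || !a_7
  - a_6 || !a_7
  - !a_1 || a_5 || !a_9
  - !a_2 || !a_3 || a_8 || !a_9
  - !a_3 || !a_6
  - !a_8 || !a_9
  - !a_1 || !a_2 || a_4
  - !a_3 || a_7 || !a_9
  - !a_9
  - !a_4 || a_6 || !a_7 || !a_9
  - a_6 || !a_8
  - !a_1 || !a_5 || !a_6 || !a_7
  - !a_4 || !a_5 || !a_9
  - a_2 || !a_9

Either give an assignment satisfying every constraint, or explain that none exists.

Unit clause (!a_1) forces a_1 = False.
Unit clause (!a_9) forces a_9 = False.
Set a_2 = False.
Try a_3 = True:
  (!a_3 || a_6) forces a_6 = True.
  clause (!a_3 || !a_6) is falsified — backtrack.
So a_3 = False.
Set a_4 = False.
Set a_5 = False.
Set a_6 = False.
  then (a_6 || !a_7) forces a_7 = False.
  then (a_6 || !a_8) forces a_8 = False.
All clauses satisfied.

a_1 = False; a_2 = False; a_3 = False; a_4 = False; a_5 = False; a_6 = False; a_7 = False; a_8 = False; a_9 = False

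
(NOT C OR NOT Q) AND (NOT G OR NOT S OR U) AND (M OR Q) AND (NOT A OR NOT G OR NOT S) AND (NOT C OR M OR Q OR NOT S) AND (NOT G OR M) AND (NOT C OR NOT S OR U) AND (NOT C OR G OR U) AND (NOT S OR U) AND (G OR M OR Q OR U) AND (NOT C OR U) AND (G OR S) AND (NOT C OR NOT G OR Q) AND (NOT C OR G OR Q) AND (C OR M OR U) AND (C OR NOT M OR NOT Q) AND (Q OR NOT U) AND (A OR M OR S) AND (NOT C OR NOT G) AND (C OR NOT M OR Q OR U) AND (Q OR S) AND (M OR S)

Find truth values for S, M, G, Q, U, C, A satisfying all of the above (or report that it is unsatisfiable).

S = True, M = False, G = False, Q = True, U = True, C = False, A = True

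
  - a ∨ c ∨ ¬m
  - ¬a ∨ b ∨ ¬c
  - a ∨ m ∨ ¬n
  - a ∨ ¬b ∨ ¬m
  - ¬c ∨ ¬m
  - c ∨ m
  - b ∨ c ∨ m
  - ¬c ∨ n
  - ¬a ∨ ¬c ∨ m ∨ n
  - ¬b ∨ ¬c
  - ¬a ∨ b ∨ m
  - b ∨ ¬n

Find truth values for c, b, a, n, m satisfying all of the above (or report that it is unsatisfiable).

Set c = False.
  then (c ∨ m) forces m = True.
  then (a ∨ c ∨ ¬m) forces a = True.
Set b = False.
  then (b ∨ ¬n) forces n = False.
All clauses satisfied.

c: False, b: False, a: True, n: False, m: True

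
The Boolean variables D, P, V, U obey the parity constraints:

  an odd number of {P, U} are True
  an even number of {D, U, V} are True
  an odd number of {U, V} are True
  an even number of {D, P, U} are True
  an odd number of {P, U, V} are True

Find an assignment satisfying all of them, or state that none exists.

D=T; P=F; V=F; U=T

{P, U}: 1 true → odd ✓
{D, U, V}: 2 true → even ✓
{U, V}: 1 true → odd ✓
{D, P, U}: 2 true → even ✓
{P, U, V}: 1 true → odd ✓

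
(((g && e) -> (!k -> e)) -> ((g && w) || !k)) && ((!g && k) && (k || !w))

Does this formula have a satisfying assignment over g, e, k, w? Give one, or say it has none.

Unsatisfiable — no assignment works.

Case k = True: the formula simplifies to (g && w) && !g.
  g = True: the conjunct !g is False.
  g = False: the conjunct g is False.
Case k = False: the conjunct k is False.
Both cases fail — unsatisfiable.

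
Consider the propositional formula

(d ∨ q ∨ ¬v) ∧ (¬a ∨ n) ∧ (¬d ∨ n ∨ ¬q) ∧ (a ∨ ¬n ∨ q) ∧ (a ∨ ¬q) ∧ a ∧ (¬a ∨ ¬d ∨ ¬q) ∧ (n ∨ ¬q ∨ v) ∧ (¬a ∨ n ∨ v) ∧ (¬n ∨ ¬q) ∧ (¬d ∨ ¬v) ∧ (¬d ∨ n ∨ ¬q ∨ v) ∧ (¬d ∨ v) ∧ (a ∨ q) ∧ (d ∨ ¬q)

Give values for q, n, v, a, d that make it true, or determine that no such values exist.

Unit clause (a) forces a = True.
In (¬a ∨ n) only n is left, so n = True.
In (¬n ∨ ¬q) only ¬q is left, so q = False.
Try v = True:
  (d ∨ q ∨ ¬v) forces d = True.
  clause (¬d ∨ ¬v) is falsified — backtrack.
So v = False.
  then (¬d ∨ v) forces d = False.
All clauses satisfied.

q = False; n = True; v = False; a = True; d = False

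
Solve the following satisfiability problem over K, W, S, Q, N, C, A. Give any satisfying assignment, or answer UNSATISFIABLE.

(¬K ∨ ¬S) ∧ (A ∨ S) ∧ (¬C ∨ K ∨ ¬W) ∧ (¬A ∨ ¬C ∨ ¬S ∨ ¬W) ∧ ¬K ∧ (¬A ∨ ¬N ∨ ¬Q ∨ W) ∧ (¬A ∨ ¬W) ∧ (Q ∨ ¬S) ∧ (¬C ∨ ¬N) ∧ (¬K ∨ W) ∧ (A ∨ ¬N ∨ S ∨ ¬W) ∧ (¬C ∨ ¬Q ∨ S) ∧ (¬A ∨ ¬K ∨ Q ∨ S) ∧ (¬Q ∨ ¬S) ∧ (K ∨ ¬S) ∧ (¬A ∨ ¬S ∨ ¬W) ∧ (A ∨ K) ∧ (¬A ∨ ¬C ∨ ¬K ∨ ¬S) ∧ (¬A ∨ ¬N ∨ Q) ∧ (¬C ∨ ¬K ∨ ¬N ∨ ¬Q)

Unit clause (¬K) forces K = False.
In (K ∨ ¬S) only ¬S is left, so S = False.
In (A ∨ K) only A is left, so A = True.
In (¬A ∨ ¬W) only ¬W is left, so W = False.
Set Q = False.
  then (¬A ∨ ¬N ∨ Q) forces N = False.
Set C = True.
All clauses satisfied.

K = False, W = False, S = False, Q = False, N = False, C = True, A = True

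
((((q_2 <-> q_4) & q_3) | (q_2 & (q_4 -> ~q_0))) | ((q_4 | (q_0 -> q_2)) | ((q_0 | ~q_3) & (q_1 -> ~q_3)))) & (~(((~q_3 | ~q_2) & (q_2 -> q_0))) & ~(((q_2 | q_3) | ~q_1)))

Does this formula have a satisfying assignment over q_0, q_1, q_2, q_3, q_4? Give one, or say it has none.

No satisfying assignment exists.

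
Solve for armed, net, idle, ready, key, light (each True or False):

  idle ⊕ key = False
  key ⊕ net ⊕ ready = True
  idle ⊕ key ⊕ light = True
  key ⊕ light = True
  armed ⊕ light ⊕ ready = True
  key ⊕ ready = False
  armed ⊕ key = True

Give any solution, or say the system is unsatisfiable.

Adding constraints 1, 3, 5, 6, 7 mod 2: every variable appears an even number of times on the left, so the left side is 0.
But the right sides sum to 1 (mod 2). 0 ≠ 1 — the system is inconsistent.

Unsatisfiable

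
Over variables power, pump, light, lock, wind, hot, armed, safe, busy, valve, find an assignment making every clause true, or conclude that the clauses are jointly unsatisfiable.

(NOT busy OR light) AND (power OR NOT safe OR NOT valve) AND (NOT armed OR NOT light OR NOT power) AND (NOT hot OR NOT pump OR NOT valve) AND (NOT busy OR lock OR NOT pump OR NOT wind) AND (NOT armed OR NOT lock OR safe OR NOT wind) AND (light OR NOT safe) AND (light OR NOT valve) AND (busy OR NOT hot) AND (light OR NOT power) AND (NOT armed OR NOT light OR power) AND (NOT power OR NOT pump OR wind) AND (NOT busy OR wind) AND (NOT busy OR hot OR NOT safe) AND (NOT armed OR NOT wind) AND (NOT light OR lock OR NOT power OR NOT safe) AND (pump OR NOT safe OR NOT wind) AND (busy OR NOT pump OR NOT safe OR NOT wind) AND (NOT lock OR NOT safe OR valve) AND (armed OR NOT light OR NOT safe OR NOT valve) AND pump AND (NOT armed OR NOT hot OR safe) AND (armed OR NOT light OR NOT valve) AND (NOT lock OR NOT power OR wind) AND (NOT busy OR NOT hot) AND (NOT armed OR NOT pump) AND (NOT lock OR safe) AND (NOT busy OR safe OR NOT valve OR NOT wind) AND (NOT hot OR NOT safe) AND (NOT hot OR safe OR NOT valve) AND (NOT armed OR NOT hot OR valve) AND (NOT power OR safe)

power = False, pump = True, light = True, lock = False, wind = True, hot = False, armed = False, safe = False, busy = False, valve = False

Unit clause (pump) forces pump = True.
In (NOT armed OR NOT pump) only NOT armed is left, so armed = False.
Set power = False.
Set light = True.
  then (armed OR NOT light OR NOT valve) forces valve = False.
Try lock = True:
  (NOT lock OR NOT safe OR valve) forces safe = False.
  clause (NOT lock OR safe) is falsified — backtrack.
So lock = False.
Set wind = True.
  then (NOT busy OR lock OR NOT pump OR NOT wind) forces busy = False.
  then (busy OR NOT hot) forces hot = False.
  then (busy OR NOT pump OR NOT safe OR NOT wind) forces safe = False.
All clauses satisfied.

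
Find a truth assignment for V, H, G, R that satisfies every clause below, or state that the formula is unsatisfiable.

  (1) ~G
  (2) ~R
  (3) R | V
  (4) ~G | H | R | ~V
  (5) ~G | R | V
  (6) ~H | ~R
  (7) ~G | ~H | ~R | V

V: True, H: True, G: False, R: False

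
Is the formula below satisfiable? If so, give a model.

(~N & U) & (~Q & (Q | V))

Q: False, V: True, N: False, U: True

  ~N & U = True
    ~N = True
  ~Q & (Q | V) = True
    ~Q = True
    Q | V = True
Both conjuncts True, so the formula holds.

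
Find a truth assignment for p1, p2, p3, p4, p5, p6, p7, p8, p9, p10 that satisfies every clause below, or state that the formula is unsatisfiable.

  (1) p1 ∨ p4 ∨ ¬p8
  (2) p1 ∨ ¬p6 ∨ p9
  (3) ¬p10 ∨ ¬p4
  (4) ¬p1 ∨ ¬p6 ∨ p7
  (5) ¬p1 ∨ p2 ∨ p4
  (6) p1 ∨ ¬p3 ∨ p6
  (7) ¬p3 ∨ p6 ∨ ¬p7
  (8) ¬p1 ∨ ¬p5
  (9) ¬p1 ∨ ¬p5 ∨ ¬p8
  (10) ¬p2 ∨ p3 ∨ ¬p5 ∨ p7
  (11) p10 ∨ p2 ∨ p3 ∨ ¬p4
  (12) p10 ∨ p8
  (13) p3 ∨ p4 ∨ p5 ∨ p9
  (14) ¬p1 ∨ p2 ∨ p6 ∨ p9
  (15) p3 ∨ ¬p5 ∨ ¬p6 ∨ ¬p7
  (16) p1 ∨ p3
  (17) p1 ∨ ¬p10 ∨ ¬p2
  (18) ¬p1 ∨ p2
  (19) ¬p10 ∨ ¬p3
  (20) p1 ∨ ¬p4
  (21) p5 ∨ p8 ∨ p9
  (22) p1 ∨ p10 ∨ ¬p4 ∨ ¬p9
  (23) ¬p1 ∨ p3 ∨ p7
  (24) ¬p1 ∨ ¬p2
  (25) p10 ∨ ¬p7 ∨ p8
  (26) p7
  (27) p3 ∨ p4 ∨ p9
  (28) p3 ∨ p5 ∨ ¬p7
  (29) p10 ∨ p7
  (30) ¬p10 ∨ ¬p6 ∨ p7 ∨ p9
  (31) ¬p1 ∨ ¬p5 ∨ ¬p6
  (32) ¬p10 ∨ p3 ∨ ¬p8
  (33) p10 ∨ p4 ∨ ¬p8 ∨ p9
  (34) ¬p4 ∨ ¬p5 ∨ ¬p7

Case p1 = True:
  (¬p1 ∨ ¬p5) forces p5 = False.
  (¬p1 ∨ p2) forces p2 = True.
  Clause (¬p1 ∨ ¬p2) is falsified — contradiction.
Case p1 = False:
  (p1 ∨ p3) forces p3 = True.
  (p1 ∨ ¬p3 ∨ p6) forces p6 = True.
  (p1 ∨ ¬p6 ∨ p9) forces p9 = True.
  (¬p10 ∨ ¬p3) forces p10 = False.
  (p10 ∨ p8) forces p8 = True.
  (p1 ∨ p4 ∨ ¬p8) forces p4 = True.
  Clause (p1 ∨ ¬p4) is falsified — contradiction.
Both cases fail, so the formula is unsatisfiable.

The formula is unsatisfiable.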